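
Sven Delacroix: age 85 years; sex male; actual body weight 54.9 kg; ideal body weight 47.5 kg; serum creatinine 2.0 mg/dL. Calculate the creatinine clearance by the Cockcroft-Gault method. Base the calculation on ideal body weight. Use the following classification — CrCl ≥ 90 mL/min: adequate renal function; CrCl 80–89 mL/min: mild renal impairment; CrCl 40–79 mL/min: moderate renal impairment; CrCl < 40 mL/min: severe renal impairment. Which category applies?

CrCl = (140 − 85) × 47.5 / (72 × 2) = 2612.5 / 144.00 ≈ 18.1 mL/min
18 mL/min falls in the 'severe renal impairment' range.

severe renal impairment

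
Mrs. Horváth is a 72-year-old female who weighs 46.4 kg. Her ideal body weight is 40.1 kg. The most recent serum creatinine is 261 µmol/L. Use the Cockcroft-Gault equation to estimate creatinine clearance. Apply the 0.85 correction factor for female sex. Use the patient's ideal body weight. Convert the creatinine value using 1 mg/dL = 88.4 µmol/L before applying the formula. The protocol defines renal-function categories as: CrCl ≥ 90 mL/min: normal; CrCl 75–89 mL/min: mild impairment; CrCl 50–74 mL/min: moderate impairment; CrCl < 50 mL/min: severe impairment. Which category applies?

SCr = 261 / 88.4 = 2.952 mg/dL
CrCl = (140 − 72) × 40.1 / (72 × 2.952) × 0.85 = 2726.8 / 212.54 × 0.85 ≈ 10.9 mL/min
11 mL/min falls in the 'severe impairment' range.

severe impairment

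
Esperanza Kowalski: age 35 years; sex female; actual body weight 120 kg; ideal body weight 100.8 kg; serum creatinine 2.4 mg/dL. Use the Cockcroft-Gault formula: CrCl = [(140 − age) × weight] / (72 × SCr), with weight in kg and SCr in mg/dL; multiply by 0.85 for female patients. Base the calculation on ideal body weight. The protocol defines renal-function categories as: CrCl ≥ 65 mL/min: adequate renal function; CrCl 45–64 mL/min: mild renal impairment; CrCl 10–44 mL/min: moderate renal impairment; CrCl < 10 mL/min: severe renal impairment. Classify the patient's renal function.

CrCl = (140 − 35) × 100.8 / (72 × 2.4) × 0.85 = 10584.0 / 172.80 × 0.85 ≈ 52.1 mL/min
52 mL/min falls in the 'mild renal impairment' range.

mild renal impairment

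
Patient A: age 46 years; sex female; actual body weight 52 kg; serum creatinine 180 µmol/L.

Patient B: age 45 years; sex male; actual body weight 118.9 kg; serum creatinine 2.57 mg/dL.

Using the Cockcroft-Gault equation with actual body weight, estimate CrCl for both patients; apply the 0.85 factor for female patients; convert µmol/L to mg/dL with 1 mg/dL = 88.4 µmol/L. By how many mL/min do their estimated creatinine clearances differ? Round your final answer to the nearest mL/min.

Patient A: SCr = 180 / 88.4 = 2.036 mg/dL
Patient A: CrCl = (140 − 46) × 52 / (72 × 2.036) × 0.85 = 4888.0 / 146.59 × 0.85 ≈ 28.3 mL/min
Patient B: CrCl = (140 − 45) × 118.9 / (72 × 2.57) = 11295.5 / 185.04 ≈ 61.0 mL/min
|28.3 − 61.0| = 32.7 mL/min

33 mL/min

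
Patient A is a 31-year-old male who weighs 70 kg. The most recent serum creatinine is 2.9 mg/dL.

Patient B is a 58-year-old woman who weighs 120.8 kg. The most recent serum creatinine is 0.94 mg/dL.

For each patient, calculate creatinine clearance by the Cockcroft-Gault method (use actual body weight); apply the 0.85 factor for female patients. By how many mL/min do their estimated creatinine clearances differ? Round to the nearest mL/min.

Patient A: CrCl = (140 − 31) × 70 / (72 × 2.9) = 7630.0 / 208.80 ≈ 36.5 mL/min
Patient B: CrCl = (140 − 58) × 120.8 / (72 × 0.94) × 0.85 = 9905.6 / 67.68 × 0.85 ≈ 124.4 mL/min
|36.5 − 124.4| = 87.9 mL/min

88 mL/min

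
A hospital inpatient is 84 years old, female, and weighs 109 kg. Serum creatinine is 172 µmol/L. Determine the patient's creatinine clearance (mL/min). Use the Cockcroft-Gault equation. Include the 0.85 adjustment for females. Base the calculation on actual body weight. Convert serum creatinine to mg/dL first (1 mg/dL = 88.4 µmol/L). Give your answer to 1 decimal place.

SCr = 172 / 88.4 = 1.946 mg/dL
CrCl = (140 − 84) × 109 / (72 × 1.946) × 0.85 = 6104.0 / 140.11 × 0.85 ≈ 37.0 mL/min

37.0 mL/min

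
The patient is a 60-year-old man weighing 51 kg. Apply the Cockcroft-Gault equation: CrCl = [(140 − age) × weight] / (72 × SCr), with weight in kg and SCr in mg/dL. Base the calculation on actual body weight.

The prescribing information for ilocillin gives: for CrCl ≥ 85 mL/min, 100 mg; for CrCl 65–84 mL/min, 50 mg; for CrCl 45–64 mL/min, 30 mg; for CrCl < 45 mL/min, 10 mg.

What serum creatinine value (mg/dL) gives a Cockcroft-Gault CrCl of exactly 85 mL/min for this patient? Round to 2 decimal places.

Standard dose requires CrCl ≥ 85 mL/min.
Set (140 − 60) × 51 / (72 × SCr) = 85
SCr = (140 − 60) × 51 / (72 × 85) = 0.667 mg/dL

0.67 mg/dL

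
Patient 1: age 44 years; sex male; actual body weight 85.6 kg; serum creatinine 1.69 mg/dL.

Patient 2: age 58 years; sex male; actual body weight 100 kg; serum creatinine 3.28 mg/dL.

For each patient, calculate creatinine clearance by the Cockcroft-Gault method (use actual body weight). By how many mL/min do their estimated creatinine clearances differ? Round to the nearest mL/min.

Patient 1: CrCl = (140 − 44) × 85.6 / (72 × 1.69) = 8217.6 / 121.68 ≈ 67.5 mL/min
Patient 2: CrCl = (140 − 58) × 100 / (72 × 3.28) = 8200.0 / 236.16 ≈ 34.7 mL/min
|67.5 − 34.7| = 32.8 mL/min

33 mL/min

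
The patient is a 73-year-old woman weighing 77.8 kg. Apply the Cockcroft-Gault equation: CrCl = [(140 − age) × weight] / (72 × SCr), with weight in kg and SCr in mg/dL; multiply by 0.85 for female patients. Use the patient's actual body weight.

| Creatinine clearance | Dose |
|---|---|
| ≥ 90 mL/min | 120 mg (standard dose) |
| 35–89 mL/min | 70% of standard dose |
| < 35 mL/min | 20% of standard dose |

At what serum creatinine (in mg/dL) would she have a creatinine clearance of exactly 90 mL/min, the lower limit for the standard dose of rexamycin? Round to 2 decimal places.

0.68 mg/dL

Standard dose requires CrCl ≥ 90 mL/min.
Set (140 − 73) × 77.8 × 0.85 / (72 × SCr) = 90
SCr = (140 − 73) × 77.8 × 0.85 / (72 × 90) = 0.684 mg/dL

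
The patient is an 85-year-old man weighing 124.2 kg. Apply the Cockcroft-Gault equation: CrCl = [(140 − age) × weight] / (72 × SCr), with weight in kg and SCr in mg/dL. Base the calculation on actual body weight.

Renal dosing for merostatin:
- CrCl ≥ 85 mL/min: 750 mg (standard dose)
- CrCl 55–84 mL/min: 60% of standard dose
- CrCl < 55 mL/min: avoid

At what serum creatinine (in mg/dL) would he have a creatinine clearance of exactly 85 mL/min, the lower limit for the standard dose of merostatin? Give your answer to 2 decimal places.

Standard dose requires CrCl ≥ 85 mL/min.
Set (140 − 85) × 124.2 / (72 × SCr) = 85
SCr = (140 − 85) × 124.2 / (72 × 85) = 1.116 mg/dL

1.12 mg/dL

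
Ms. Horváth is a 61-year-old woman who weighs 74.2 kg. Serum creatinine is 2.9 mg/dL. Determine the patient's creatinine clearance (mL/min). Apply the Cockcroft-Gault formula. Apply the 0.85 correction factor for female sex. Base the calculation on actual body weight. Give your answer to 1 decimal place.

23.9 mL/min

CrCl = (140 − 61) × 74.2 / (72 × 2.9) × 0.85 = 5861.8 / 208.80 × 0.85 ≈ 23.9 mL/min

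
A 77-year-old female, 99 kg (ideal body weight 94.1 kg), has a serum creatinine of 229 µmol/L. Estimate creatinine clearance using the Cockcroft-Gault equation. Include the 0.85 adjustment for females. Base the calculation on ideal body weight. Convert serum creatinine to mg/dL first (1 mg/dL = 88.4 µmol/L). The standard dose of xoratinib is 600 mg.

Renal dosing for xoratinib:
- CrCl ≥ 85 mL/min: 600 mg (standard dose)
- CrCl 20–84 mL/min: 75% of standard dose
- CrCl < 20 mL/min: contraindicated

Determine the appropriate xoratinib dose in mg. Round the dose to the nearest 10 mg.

SCr = 229 / 88.4 = 2.59 mg/dL
CrCl = (140 − 77) × 94.1 / (72 × 2.59) × 0.85 = 5928.3 / 186.48 × 0.85 ≈ 27.0 mL/min
CrCl ≈ 27 mL/min → bracket 20–84 mL/min.
75% of 600 mg = 450 mg

450 mg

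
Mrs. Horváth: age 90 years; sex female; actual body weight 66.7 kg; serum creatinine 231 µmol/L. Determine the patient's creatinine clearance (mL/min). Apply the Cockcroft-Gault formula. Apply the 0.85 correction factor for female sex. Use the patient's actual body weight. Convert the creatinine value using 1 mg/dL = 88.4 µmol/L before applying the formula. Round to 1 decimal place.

SCr = 231 / 88.4 = 2.613 mg/dL
CrCl = (140 − 90) × 66.7 / (72 × 2.613) × 0.85 = 3335.0 / 188.14 × 0.85 ≈ 15.1 mL/min

15.1 mL/min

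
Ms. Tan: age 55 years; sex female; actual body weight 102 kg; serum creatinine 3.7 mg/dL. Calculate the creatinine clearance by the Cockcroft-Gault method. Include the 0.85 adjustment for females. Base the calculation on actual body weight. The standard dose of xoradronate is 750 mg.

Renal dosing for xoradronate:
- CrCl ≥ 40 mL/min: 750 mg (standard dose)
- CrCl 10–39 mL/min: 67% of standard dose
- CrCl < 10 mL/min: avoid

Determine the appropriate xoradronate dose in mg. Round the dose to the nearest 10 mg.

500 mg

CrCl = (140 − 55) × 102 / (72 × 3.7) × 0.85 = 8670.0 / 266.40 × 0.85 ≈ 27.7 mL/min
CrCl ≈ 28 mL/min → bracket 10–39 mL/min.
67% of 750 mg = 502.5 mg → 500 mg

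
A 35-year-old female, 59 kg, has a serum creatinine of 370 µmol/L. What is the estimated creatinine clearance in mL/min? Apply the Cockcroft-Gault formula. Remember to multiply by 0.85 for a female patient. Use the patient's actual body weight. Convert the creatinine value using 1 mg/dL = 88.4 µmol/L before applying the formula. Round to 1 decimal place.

SCr = 370 / 88.4 = 4.186 mg/dL
CrCl = (140 − 35) × 59 / (72 × 4.186) × 0.85 = 6195.0 / 301.39 × 0.85 ≈ 17.5 mL/min

17.5 mL/min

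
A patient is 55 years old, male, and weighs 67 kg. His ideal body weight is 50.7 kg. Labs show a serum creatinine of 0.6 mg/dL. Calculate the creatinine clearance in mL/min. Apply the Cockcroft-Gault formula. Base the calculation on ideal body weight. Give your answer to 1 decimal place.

CrCl = (140 − 55) × 50.7 / (72 × 0.6) = 4309.5 / 43.20 ≈ 99.8 mL/min

99.8 mL/min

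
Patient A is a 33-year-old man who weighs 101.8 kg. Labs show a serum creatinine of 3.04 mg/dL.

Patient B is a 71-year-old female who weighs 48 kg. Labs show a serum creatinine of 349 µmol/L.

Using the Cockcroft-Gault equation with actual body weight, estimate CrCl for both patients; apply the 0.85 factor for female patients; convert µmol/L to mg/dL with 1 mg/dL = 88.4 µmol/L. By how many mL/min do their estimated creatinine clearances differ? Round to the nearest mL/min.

40 mL/min

Patient A: CrCl = (140 − 33) × 101.8 / (72 × 3.04) = 10892.6 / 218.88 ≈ 49.8 mL/min
Patient B: SCr = 349 / 88.4 = 3.948 mg/dL
Patient B: CrCl = (140 − 71) × 48 / (72 × 3.948) × 0.85 = 3312.0 / 284.26 × 0.85 ≈ 9.9 mL/min
|49.8 − 9.9| = 39.9 mL/min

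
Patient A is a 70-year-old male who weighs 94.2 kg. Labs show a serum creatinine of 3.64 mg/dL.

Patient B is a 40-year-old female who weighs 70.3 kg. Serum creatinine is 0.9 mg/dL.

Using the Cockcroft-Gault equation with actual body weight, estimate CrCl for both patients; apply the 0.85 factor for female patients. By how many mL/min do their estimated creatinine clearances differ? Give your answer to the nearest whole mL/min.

Patient A: CrCl = (140 − 70) × 94.2 / (72 × 3.64) = 6594.0 / 262.08 ≈ 25.2 mL/min
Patient B: CrCl = (140 − 40) × 70.3 / (72 × 0.9) × 0.85 = 7030.0 / 64.80 × 0.85 ≈ 92.2 mL/min
|25.2 − 92.2| = 67.0 mL/min

67 mL/min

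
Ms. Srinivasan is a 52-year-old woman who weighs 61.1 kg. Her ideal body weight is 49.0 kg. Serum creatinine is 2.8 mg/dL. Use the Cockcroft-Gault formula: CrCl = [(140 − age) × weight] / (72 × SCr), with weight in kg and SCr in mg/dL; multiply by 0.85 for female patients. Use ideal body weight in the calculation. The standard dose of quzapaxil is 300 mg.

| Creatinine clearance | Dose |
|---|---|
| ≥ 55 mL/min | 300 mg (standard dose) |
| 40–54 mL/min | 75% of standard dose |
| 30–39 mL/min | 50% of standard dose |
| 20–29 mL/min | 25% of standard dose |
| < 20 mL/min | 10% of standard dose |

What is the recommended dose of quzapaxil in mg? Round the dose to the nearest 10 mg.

30 mg

CrCl = (140 − 52) × 49 / (72 × 2.8) × 0.85 = 4312.0 / 201.60 × 0.85 ≈ 18.2 mL/min
CrCl ≈ 18 mL/min → bracket < 20 mL/min.
10% of 300 mg = 30 mg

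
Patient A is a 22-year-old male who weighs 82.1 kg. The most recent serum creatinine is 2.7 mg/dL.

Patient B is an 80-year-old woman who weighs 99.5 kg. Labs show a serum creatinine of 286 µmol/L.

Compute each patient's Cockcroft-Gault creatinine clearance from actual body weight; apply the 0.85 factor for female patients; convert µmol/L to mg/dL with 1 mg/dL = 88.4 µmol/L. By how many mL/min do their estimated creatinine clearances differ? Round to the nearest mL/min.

Patient A: CrCl = (140 − 22) × 82.1 / (72 × 2.7) = 9687.8 / 194.40 ≈ 49.8 mL/min
Patient B: SCr = 286 / 88.4 = 3.235 mg/dL
Patient B: CrCl = (140 − 80) × 99.5 / (72 × 3.235) × 0.85 = 5970.0 / 232.92 × 0.85 ≈ 21.8 mL/min
|49.8 − 21.8| = 28.0 mL/min

28 mL/min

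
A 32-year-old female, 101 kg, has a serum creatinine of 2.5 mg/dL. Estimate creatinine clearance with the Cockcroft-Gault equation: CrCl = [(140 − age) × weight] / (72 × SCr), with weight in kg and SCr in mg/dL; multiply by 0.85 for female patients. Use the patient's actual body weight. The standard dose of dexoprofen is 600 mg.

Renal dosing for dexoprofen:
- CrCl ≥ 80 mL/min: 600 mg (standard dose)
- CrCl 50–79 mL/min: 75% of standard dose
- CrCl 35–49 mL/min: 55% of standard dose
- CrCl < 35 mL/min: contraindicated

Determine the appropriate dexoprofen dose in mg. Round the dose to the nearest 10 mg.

CrCl = (140 − 32) × 101 / (72 × 2.5) × 0.85 = 10908.0 / 180.00 × 0.85 ≈ 51.5 mL/min
CrCl ≈ 52 mL/min → bracket 50–79 mL/min.
75% of 600 mg = 450 mg

450 mg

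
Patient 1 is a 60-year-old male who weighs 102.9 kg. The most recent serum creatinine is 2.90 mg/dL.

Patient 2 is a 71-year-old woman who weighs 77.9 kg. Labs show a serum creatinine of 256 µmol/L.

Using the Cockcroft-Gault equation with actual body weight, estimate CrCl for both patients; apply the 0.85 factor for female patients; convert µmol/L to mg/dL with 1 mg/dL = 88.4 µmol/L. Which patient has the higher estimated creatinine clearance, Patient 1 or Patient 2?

Patient 1

Patient 1: CrCl = (140 − 60) × 102.9 / (72 × 2.9) = 8232.0 / 208.80 ≈ 39.4 mL/min
Patient 2: SCr = 256 / 88.4 = 2.896 mg/dL
Patient 2: CrCl = (140 − 71) × 77.9 / (72 × 2.896) × 0.85 = 5375.1 / 208.51 × 0.85 ≈ 21.9 mL/min
39.4 vs 21.9 mL/min → Patient 1 is higher.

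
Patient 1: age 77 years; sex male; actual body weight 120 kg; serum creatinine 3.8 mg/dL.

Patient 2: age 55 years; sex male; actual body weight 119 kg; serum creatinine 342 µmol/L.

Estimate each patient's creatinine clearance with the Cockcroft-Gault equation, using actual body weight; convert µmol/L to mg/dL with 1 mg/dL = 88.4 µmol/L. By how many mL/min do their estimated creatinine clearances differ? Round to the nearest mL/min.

Patient 1: CrCl = (140 − 77) × 120 / (72 × 3.8) = 7560.0 / 273.60 ≈ 27.6 mL/min
Patient 2: SCr = 342 / 88.4 = 3.869 mg/dL
Patient 2: CrCl = (140 − 55) × 119 / (72 × 3.869) = 10115.0 / 278.57 ≈ 36.3 mL/min
|27.6 − 36.3| = 8.7 mL/min

9 mL/min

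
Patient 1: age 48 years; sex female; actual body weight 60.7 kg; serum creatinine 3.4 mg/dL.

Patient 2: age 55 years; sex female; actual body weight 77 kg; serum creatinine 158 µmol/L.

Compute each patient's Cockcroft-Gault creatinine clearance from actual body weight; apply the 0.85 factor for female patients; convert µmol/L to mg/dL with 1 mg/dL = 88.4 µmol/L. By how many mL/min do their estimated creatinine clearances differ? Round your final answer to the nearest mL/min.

24 mL/min

Patient 1: CrCl = (140 − 48) × 60.7 / (72 × 3.4) × 0.85 = 5584.4 / 244.80 × 0.85 ≈ 19.4 mL/min
Patient 2: SCr = 158 / 88.4 = 1.787 mg/dL
Patient 2: CrCl = (140 − 55) × 77 / (72 × 1.787) × 0.85 = 6545.0 / 128.66 × 0.85 ≈ 43.2 mL/min
|19.4 − 43.2| = 23.8 mL/min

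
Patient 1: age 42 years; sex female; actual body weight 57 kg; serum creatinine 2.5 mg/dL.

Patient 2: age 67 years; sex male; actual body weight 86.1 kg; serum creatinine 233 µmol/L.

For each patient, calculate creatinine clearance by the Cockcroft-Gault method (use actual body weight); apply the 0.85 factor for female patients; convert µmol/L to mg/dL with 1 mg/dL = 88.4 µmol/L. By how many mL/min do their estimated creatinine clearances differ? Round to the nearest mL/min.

7 mL/min

Patient 1: CrCl = (140 − 42) × 57 / (72 × 2.5) × 0.85 = 5586.0 / 180.00 × 0.85 ≈ 26.4 mL/min
Patient 2: SCr = 233 / 88.4 = 2.636 mg/dL
Patient 2: CrCl = (140 − 67) × 86.1 / (72 × 2.636) = 6285.3 / 189.79 ≈ 33.1 mL/min
|26.4 − 33.1| = 6.7 mL/min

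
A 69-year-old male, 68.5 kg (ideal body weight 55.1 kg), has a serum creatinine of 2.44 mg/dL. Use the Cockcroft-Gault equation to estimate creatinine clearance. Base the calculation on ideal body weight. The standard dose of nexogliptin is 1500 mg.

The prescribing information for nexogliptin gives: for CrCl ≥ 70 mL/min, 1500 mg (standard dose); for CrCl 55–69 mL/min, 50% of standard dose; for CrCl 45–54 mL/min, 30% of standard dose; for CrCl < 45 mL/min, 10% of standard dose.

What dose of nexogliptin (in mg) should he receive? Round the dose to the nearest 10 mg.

150 mg

CrCl = (140 − 69) × 55.1 / (72 × 2.44) = 3912.1 / 175.68 ≈ 22.3 mL/min
CrCl ≈ 22 mL/min → bracket < 45 mL/min.
10% of 1500 mg = 150 mg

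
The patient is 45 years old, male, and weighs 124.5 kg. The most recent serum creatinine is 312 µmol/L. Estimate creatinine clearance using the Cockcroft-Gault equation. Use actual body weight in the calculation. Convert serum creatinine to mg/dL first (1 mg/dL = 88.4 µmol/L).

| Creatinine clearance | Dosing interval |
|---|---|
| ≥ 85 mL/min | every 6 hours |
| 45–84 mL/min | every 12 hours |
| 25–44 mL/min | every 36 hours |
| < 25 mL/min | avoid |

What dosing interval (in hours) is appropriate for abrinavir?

SCr = 312 / 88.4 = 3.529 mg/dL
CrCl = (140 − 45) × 124.5 / (72 × 3.529) = 11827.5 / 254.09 ≈ 46.5 mL/min
CrCl ≈ 47 mL/min → bracket 45–84 mL/min → every 12 hours.

every 12 hours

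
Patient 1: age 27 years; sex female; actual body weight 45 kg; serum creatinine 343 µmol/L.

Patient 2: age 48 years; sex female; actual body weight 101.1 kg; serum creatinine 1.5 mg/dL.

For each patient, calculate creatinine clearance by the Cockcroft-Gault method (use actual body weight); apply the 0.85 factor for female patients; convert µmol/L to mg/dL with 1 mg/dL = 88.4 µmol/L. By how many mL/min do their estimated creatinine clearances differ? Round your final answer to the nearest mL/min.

Patient 1: SCr = 343 / 88.4 = 3.88 mg/dL
Patient 1: CrCl = (140 − 27) × 45 / (72 × 3.88) × 0.85 = 5085.0 / 279.36 × 0.85 ≈ 15.5 mL/min
Patient 2: CrCl = (140 − 48) × 101.1 / (72 × 1.5) × 0.85 = 9301.2 / 108.00 × 0.85 ≈ 73.2 mL/min
|15.5 − 73.2| = 57.7 mL/min

58 mL/min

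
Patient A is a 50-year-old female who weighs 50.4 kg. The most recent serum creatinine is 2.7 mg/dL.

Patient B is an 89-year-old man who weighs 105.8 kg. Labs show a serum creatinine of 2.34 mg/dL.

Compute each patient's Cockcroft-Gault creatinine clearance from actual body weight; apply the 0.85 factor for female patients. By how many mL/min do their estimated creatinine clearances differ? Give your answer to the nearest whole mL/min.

Patient A: CrCl = (140 − 50) × 50.4 / (72 × 2.7) × 0.85 = 4536.0 / 194.40 × 0.85 ≈ 19.8 mL/min
Patient B: CrCl = (140 − 89) × 105.8 / (72 × 2.34) = 5395.8 / 168.48 ≈ 32.0 mL/min
|19.8 − 32.0| = 12.2 mL/min

12 mL/min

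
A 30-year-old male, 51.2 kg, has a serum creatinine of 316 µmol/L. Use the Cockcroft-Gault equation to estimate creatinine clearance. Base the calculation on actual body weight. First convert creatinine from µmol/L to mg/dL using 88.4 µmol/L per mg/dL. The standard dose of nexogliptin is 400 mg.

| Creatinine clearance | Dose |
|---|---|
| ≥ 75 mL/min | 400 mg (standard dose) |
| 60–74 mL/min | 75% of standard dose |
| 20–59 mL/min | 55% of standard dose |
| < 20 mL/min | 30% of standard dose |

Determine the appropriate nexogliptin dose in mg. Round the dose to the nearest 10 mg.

SCr = 316 / 88.4 = 3.575 mg/dL
CrCl = (140 − 30) × 51.2 / (72 × 3.575) = 5632.0 / 257.40 ≈ 21.9 mL/min
CrCl ≈ 22 mL/min → bracket 20–59 mL/min.
55% of 400 mg = 220 mg

220 mg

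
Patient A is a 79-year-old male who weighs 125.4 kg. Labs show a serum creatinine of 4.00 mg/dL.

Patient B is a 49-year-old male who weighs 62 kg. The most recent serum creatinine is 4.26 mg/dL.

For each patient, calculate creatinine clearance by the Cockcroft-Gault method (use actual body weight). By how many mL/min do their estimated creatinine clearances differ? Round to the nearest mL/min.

8 mL/min

Patient A: CrCl = (140 − 79) × 125.4 / (72 × 4) = 7649.4 / 288.00 ≈ 26.6 mL/min
Patient B: CrCl = (140 − 49) × 62 / (72 × 4.26) = 5642.0 / 306.72 ≈ 18.4 mL/min
|26.6 − 18.4| = 8.2 mL/min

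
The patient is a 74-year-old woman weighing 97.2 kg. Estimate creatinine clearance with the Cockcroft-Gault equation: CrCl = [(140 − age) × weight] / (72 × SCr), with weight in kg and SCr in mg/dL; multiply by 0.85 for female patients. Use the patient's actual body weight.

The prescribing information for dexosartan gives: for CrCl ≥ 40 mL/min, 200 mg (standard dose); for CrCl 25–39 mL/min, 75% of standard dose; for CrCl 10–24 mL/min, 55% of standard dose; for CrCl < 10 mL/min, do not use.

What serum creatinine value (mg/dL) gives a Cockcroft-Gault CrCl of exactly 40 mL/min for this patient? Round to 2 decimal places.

1.89 mg/dL

Standard dose requires CrCl ≥ 40 mL/min.
Set (140 − 74) × 97.2 × 0.85 / (72 × SCr) = 40
SCr = (140 − 74) × 97.2 × 0.85 / (72 × 40) = 1.893 mg/dL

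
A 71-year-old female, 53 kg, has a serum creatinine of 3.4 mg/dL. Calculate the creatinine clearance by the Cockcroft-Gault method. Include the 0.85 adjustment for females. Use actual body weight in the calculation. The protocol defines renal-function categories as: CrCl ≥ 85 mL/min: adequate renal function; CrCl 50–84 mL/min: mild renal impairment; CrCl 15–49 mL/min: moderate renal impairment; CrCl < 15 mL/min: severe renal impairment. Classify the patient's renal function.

severe renal impairment

CrCl = (140 − 71) × 53 / (72 × 3.4) × 0.85 = 3657.0 / 244.80 × 0.85 ≈ 12.7 mL/min
13 mL/min falls in the 'severe renal impairment' range.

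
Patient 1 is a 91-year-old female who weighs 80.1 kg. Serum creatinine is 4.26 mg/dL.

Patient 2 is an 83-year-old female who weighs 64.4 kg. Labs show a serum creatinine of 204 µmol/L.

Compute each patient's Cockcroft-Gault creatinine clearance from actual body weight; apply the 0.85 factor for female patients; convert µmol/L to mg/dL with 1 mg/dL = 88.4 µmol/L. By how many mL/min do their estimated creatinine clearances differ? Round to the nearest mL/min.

Patient 1: CrCl = (140 − 91) × 80.1 / (72 × 4.26) × 0.85 = 3924.9 / 306.72 × 0.85 ≈ 10.9 mL/min
Patient 2: SCr = 204 / 88.4 = 2.308 mg/dL
Patient 2: CrCl = (140 − 83) × 64.4 / (72 × 2.308) × 0.85 = 3670.8 / 166.18 × 0.85 ≈ 18.8 mL/min
|10.9 − 18.8| = 7.9 mL/min

8 mL/min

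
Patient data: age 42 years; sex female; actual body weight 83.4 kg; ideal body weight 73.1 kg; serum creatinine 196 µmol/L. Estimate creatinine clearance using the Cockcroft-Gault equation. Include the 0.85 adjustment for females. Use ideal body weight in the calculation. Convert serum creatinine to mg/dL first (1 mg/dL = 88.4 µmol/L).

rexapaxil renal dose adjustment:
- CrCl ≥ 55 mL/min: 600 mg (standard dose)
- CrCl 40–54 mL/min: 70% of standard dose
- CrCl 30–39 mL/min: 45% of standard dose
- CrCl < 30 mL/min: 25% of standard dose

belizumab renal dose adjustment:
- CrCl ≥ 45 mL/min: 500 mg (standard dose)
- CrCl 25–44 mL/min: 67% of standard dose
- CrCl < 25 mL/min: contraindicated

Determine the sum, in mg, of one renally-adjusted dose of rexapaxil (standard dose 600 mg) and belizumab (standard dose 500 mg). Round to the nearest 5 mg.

SCr = 196 / 88.4 = 2.217 mg/dL
CrCl = (140 − 42) × 73.1 / (72 × 2.217) × 0.85 = 7163.8 / 159.62 × 0.85 ≈ 38.1 mL/min
CrCl ≈ 38 mL/min.
rexapaxil: 30–39 mL/min → 45% of 600 mg = 270 mg.
belizumab: 25–44 mL/min → 67% of 500 mg = 335 mg.
Total = 270 + 335 = 605 mg.

605 mg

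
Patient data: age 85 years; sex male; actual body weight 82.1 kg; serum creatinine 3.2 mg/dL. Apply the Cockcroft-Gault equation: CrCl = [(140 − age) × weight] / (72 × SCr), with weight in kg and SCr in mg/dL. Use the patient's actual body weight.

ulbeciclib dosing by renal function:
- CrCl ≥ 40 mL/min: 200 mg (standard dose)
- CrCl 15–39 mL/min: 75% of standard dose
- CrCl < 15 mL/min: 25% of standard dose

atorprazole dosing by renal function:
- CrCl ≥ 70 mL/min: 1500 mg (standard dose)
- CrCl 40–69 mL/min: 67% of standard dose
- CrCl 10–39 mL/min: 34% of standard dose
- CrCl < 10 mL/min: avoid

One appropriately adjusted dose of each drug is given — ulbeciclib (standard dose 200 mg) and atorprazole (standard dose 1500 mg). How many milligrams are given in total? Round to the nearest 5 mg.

CrCl = (140 − 85) × 82.1 / (72 × 3.2) = 4515.5 / 230.40 ≈ 19.6 mL/min
CrCl ≈ 20 mL/min.
ulbeciclib: 15–39 mL/min → 75% of 200 mg = 150 mg.
atorprazole: 10–39 mL/min → 34% of 1500 mg = 510 mg.
Total = 150 + 510 = 660 mg.

660 mg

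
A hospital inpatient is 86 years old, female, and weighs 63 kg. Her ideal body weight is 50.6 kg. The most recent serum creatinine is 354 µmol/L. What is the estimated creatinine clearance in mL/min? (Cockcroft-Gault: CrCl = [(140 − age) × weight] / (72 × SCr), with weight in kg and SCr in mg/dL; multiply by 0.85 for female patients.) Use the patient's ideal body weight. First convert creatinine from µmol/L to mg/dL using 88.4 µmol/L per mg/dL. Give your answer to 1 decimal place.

8.1 mL/min

SCr = 354 / 88.4 = 4.005 mg/dL
CrCl = (140 − 86) × 50.6 / (72 × 4.005) × 0.85 = 2732.4 / 288.36 × 0.85 ≈ 8.1 mL/min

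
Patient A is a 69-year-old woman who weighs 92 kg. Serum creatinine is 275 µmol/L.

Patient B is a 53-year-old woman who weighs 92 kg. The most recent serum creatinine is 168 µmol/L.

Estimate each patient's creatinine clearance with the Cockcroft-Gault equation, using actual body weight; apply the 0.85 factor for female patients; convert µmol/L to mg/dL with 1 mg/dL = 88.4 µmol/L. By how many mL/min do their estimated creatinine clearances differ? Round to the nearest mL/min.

Patient A: SCr = 275 / 88.4 = 3.111 mg/dL
Patient A: CrCl = (140 − 69) × 92 / (72 × 3.111) × 0.85 = 6532.0 / 223.99 × 0.85 ≈ 24.8 mL/min
Patient B: SCr = 168 / 88.4 = 1.9 mg/dL
Patient B: CrCl = (140 − 53) × 92 / (72 × 1.9) × 0.85 = 8004.0 / 136.80 × 0.85 ≈ 49.7 mL/min
|24.8 − 49.7| = 24.9 mL/min

25 mL/min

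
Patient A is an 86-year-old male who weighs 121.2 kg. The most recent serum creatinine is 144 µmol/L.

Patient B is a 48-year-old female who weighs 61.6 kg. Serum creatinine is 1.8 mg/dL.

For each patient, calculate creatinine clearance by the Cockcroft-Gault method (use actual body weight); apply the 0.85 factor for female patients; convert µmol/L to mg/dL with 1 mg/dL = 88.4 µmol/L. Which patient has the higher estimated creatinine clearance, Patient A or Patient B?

Patient A: SCr = 144 / 88.4 = 1.629 mg/dL
Patient A: CrCl = (140 − 86) × 121.2 / (72 × 1.629) = 6544.8 / 117.29 ≈ 55.8 mL/min
Patient B: CrCl = (140 − 48) × 61.6 / (72 × 1.8) × 0.85 = 5667.2 / 129.60 × 0.85 ≈ 37.2 mL/min
55.8 vs 37.2 mL/min → Patient A is higher.

Patient A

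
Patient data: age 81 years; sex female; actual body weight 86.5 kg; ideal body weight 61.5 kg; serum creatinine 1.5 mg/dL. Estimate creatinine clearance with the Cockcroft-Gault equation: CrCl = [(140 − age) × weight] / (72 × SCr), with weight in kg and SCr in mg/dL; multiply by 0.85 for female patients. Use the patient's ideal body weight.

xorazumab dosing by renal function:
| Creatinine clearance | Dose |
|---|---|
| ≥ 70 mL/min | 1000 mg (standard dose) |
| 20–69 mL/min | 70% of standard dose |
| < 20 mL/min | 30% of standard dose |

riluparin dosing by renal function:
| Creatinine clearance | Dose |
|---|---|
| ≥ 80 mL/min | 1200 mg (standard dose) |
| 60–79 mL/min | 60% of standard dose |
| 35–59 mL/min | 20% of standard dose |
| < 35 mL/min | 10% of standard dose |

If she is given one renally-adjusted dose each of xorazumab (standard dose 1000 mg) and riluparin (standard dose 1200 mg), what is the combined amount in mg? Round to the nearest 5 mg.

CrCl = (140 − 81) × 61.5 / (72 × 1.5) × 0.85 = 3628.5 / 108.00 × 0.85 ≈ 28.6 mL/min
CrCl ≈ 29 mL/min.
xorazumab: 20–69 mL/min → 70% of 1000 mg = 700 mg.
riluparin: < 35 mL/min → 10% of 1200 mg = 120 mg.
Total = 700 + 120 = 820 mg.

820 mg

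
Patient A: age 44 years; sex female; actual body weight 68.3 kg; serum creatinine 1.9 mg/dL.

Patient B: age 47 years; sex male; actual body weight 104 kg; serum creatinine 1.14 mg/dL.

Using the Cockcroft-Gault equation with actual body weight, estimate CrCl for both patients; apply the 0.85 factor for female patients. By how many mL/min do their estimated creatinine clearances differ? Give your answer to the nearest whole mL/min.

77 mL/min

Patient A: CrCl = (140 − 44) × 68.3 / (72 × 1.9) × 0.85 = 6556.8 / 136.80 × 0.85 ≈ 40.7 mL/min
Patient B: CrCl = (140 − 47) × 104 / (72 × 1.14) = 9672.0 / 82.08 ≈ 117.8 mL/min
|40.7 − 117.8| = 77.1 mL/min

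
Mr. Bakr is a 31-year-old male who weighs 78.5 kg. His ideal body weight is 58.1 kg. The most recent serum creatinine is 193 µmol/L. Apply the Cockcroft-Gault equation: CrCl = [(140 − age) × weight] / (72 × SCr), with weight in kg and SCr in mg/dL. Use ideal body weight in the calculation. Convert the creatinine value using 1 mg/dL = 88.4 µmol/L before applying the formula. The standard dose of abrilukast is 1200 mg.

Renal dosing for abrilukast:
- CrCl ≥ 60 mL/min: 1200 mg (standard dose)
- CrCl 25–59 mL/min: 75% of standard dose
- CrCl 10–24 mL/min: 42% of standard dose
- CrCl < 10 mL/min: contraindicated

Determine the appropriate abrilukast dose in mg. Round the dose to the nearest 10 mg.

SCr = 193 / 88.4 = 2.183 mg/dL
CrCl = (140 − 31) × 58.1 / (72 × 2.183) = 6332.9 / 157.18 ≈ 40.3 mL/min
CrCl ≈ 40 mL/min → bracket 25–59 mL/min.
75% of 1200 mg = 900 mg

900 mg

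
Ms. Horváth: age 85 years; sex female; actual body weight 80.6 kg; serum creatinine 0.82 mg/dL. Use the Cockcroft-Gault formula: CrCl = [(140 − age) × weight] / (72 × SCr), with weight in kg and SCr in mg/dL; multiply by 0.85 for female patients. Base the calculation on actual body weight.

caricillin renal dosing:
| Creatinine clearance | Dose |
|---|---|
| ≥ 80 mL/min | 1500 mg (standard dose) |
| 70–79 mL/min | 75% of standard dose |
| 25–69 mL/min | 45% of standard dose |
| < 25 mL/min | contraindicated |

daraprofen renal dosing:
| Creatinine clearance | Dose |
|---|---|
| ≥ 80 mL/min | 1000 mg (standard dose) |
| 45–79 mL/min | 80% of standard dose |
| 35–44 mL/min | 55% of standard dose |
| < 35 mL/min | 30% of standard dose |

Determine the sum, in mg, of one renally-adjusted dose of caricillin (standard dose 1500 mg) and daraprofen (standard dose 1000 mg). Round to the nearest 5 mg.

CrCl = (140 − 85) × 80.6 / (72 × 0.82) × 0.85 = 4433.0 / 59.04 × 0.85 ≈ 63.8 mL/min
CrCl ≈ 64 mL/min.
caricillin: 25–69 mL/min → 45% of 1500 mg = 675 mg.
daraprofen: 45–79 mL/min → 80% of 1000 mg = 800 mg.
Total = 675 + 800 = 1475 mg.

1475 mg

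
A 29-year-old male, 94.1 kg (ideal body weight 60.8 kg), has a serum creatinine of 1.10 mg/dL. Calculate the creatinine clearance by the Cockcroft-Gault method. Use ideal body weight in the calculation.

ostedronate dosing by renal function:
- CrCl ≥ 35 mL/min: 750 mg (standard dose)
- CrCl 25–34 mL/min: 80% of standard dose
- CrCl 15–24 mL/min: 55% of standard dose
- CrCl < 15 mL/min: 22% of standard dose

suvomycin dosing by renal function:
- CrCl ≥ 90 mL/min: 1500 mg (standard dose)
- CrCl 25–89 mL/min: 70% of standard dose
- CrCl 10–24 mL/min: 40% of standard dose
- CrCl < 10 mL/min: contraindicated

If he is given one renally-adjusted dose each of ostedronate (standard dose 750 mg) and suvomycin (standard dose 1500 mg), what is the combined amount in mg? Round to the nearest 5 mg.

CrCl = (140 − 29) × 60.8 / (72 × 1.1) = 6748.8 / 79.20 ≈ 85.2 mL/min
CrCl ≈ 85 mL/min.
ostedronate: ≥ 35 mL/min → 100% of 750 mg = 750 mg.
suvomycin: 25–89 mL/min → 70% of 1500 mg = 1050 mg.
Total = 750 + 1050 = 1800 mg.

1800 mg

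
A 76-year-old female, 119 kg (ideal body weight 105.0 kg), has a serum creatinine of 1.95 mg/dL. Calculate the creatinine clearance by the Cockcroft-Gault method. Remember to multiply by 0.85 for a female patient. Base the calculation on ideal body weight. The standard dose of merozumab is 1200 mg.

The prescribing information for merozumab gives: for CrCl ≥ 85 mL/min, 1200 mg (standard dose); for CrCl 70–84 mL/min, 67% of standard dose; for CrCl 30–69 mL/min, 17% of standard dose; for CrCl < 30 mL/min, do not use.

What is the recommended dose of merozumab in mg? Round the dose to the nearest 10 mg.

200 mg

CrCl = (140 − 76) × 105 / (72 × 1.95) × 0.85 = 6720.0 / 140.40 × 0.85 ≈ 40.7 mL/min
CrCl ≈ 41 mL/min → bracket 30–69 mL/min.
17% of 1200 mg = 204 mg → 200 mg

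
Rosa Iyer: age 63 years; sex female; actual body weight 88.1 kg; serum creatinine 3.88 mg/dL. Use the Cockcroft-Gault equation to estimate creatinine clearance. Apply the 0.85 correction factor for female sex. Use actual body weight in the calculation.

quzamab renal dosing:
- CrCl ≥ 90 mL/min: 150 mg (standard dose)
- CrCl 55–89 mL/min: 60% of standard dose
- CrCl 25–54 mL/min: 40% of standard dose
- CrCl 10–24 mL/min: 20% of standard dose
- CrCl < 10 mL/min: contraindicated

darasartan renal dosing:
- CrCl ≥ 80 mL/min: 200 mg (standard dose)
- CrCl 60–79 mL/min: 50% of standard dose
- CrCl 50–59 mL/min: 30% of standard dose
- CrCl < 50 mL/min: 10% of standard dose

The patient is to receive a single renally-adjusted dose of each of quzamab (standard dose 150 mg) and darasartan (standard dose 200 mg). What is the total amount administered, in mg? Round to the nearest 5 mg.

50 mg

CrCl = (140 − 63) × 88.1 / (72 × 3.88) × 0.85 = 6783.7 / 279.36 × 0.85 ≈ 20.6 mL/min
CrCl ≈ 21 mL/min.
quzamab: 10–24 mL/min → 20% of 150 mg = 30 mg.
darasartan: < 50 mL/min → 10% of 200 mg = 20 mg.
Total = 30 + 20 = 50 mg.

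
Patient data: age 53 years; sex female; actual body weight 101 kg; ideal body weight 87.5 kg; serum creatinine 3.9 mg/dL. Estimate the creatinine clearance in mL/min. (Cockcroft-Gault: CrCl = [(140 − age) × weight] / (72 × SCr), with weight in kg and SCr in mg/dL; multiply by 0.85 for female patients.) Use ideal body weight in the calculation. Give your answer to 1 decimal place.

23.0 mL/min

CrCl = (140 − 53) × 87.5 / (72 × 3.9) × 0.85 = 7612.5 / 280.80 × 0.85 ≈ 23.0 mL/min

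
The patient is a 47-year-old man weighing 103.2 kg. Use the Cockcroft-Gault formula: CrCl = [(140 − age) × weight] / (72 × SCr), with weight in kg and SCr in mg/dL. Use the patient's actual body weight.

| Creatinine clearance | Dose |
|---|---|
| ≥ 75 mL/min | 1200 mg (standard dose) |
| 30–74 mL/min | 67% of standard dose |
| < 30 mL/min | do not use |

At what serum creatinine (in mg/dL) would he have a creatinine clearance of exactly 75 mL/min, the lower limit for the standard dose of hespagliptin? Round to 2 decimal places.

Standard dose requires CrCl ≥ 75 mL/min.
Set (140 − 47) × 103.2 / (72 × SCr) = 75
SCr = (140 − 47) × 103.2 / (72 × 75) = 1.777 mg/dL

1.78 mg/dL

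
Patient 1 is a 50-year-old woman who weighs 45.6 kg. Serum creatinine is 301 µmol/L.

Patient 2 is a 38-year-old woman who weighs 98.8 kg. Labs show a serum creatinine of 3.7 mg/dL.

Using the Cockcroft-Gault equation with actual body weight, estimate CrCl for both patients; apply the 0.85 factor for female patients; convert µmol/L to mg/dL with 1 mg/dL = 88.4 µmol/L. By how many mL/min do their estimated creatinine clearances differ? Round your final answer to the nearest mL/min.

Patient 1: SCr = 301 / 88.4 = 3.405 mg/dL
Patient 1: CrCl = (140 − 50) × 45.6 / (72 × 3.405) × 0.85 = 4104.0 / 245.16 × 0.85 ≈ 14.2 mL/min
Patient 2: CrCl = (140 − 38) × 98.8 / (72 × 3.7) × 0.85 = 10077.6 / 266.40 × 0.85 ≈ 32.2 mL/min
|14.2 − 32.2| = 18.0 mL/min

18 mL/min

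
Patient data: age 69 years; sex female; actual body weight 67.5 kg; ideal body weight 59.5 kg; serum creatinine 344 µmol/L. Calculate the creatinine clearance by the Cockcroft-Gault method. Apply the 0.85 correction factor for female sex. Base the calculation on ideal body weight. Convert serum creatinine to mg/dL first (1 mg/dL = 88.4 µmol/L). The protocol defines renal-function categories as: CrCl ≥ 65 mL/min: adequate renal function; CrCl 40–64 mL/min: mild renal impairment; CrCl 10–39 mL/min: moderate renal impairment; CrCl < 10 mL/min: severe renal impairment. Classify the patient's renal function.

moderate renal impairment

SCr = 344 / 88.4 = 3.891 mg/dL
CrCl = (140 − 69) × 59.5 / (72 × 3.891) × 0.85 = 4224.5 / 280.15 × 0.85 ≈ 12.8 mL/min
13 mL/min falls in the 'moderate renal impairment' range.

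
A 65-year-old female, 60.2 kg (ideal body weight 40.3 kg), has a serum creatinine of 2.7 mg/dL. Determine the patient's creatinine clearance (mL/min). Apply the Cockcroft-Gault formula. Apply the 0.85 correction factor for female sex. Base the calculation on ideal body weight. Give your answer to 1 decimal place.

CrCl = (140 − 65) × 40.3 / (72 × 2.7) × 0.85 = 3022.5 / 194.40 × 0.85 ≈ 13.2 mL/min

13.2 mL/min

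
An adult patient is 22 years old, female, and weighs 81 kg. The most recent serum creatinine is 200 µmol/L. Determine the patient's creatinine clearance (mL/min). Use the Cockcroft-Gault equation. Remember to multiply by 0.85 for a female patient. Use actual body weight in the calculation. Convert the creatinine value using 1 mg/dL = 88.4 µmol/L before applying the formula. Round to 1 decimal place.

49.9 mL/min

SCr = 200 / 88.4 = 2.262 mg/dL
CrCl = (140 − 22) × 81 / (72 × 2.262) × 0.85 = 9558.0 / 162.86 × 0.85 ≈ 49.9 mL/min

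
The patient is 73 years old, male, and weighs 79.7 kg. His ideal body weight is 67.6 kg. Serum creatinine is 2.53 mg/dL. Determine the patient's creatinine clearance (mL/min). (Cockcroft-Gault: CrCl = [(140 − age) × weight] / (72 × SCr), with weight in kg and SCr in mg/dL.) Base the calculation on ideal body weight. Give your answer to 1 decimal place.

24.9 mL/min

CrCl = (140 − 73) × 67.6 / (72 × 2.53) = 4529.2 / 182.16 ≈ 24.9 mL/min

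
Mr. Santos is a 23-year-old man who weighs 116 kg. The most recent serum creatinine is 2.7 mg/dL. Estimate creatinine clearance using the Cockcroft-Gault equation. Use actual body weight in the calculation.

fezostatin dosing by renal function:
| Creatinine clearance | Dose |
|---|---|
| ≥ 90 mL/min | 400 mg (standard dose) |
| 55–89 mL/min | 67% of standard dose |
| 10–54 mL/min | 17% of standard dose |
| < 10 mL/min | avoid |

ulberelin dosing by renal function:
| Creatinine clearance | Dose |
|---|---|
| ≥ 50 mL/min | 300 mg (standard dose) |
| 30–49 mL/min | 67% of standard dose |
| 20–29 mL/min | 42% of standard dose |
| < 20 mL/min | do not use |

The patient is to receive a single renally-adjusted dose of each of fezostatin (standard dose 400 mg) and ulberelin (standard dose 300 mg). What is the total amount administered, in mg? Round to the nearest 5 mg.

570 mg

CrCl = (140 − 23) × 116 / (72 × 2.7) = 13572.0 / 194.40 ≈ 69.8 mL/min
CrCl ≈ 70 mL/min.
fezostatin: 55–89 mL/min → 67% of 400 mg = 268 mg.
ulberelin: ≥ 50 mL/min → 100% of 300 mg = 300 mg.
Total = 268 + 300 = 568 mg.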